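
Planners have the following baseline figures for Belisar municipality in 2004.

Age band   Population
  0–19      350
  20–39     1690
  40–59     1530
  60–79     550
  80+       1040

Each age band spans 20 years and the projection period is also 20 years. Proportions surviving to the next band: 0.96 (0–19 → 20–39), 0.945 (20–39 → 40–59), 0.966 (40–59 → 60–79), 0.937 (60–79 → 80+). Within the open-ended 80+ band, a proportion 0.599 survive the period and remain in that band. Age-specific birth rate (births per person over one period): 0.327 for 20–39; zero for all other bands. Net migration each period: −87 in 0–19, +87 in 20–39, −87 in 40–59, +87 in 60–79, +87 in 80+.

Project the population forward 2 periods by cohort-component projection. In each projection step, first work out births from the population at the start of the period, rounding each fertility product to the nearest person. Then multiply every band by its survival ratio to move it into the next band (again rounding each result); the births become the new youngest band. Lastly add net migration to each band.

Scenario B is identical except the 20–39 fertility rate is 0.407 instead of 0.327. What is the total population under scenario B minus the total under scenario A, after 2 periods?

(Groups numbered youngest = 1 to oldest = 5.)
Period 1:
Births: 1690 * 0.327 = 553
Group 2: 350 * 0.96 = 336
Group 3: 1690 * 0.945 = 1597
Group 4: 1530 * 0.966 = 1478
Group 5: 550 * 0.937 + 1040 * 0.599 = 515 + 623 = 1138
Net migration: Group 1 − 87 → 466; Group 2 + 87 → 423; Group 3 − 87 → 1510; Group 4 + 87 → 1565; Group 5 + 87 → 1225
Population now: 0–19=466, 20–39=423, 40–59=1510, 60–79=1565, 80+=1225
Period 2:
Births: 423 * 0.327 = 138
Group 2: 466 * 0.96 = 447
Group 3: 423 * 0.945 = 400
Group 4: 1510 * 0.966 = 1459
Group 5: 1565 * 0.937 + 1225 * 0.599 = 1466 + 734 = 2200
Net migration: Group 1 − 87 → 51; Group 2 + 87 → 534; Group 3 − 87 → 313; Group 4 + 87 → 1546; Group 5 + 87 → 2287
Population now: 0–19=51, 20–39=534, 40–59=313, 60–79=1546, 80+=2287
Scenario A total after 2 periods: 4731
Scenario B projection —
Period 1:
Births: 1690 * 0.407 = 688
Group 2: 350 * 0.96 = 336
Group 3: 1690 * 0.945 = 1597
Group 4: 1530 * 0.966 = 1478
Group 5: 550 * 0.937 + 1040 * 0.599 = 515 + 623 = 1138
Net migration: Group 1 − 87 → 601; Group 2 + 87 → 423; Group 3 − 87 → 1510; Group 4 + 87 → 1565; Group 5 + 87 → 1225
Population now: 0–19=601, 20–39=423, 40–59=1510, 60–79=1565, 80+=1225
Period 2:
Births: 423 * 0.407 = 172
Group 2: 601 * 0.96 = 577
Group 3: 423 * 0.945 = 400
Group 4: 1510 * 0.966 = 1459
Group 5: 1565 * 0.937 + 1225 * 0.599 = 1466 + 734 = 2200
Net migration: Group 1 − 87 → 85; Group 2 + 87 → 664; Group 3 − 87 → 313; Group 4 + 87 → 1546; Group 5 + 87 → 2287
Population now: 0–19=85, 20–39=664, 40–59=313, 60–79=1546, 80+=2287
Scenario B total after 2 periods: 4895
Difference B − A = 4895 − 4731 = 164

164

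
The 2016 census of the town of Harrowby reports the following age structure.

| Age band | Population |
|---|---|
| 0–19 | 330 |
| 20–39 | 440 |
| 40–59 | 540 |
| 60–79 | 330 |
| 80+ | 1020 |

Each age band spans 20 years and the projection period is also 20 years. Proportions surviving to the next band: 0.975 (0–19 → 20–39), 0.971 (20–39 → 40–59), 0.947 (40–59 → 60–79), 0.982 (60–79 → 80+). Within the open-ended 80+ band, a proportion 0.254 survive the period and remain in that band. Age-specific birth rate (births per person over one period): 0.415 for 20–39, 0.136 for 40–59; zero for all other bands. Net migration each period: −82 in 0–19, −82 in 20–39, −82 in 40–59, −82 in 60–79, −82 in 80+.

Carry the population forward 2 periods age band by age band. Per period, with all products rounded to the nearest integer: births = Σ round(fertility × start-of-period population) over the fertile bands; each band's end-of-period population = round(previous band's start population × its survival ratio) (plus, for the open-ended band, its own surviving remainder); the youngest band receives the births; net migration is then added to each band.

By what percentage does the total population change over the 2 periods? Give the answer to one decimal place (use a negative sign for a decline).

-61.8

Period 1.
Births: 440 * 0.415 = 183 ; 540 * 0.136 = 73 — total 256
20–39: 330 * 0.975 = 322
40–59: 440 * 0.971 = 427
60–79: 540 * 0.947 = 511
80+: 330 * 0.982 + 1020 * 0.254 = 324 + 259 = 583
Net migration: 0–19 − 82 → 174; 20–39 − 82 → 240; 40–59 − 82 → 345; 60–79 − 82 → 429; 80+ − 82 → 501
→ [174, 240, 345, 429, 501]
Period 2.
Births: 240 * 0.415 = 100 ; 345 * 0.136 = 47 — total 147
20–39: 174 * 0.975 = 170
40–59: 240 * 0.971 = 233
60–79: 345 * 0.947 = 327
80+: 429 * 0.982 + 501 * 0.254 = 421 + 127 = 548
Net migration: 0–19 − 82 → 65; 20–39 − 82 → 88; 40–59 − 82 → 151; 60–79 − 82 → 245; 80+ − 82 → 466
→ [65, 88, 151, 245, 466]
Total: 2660 → 1015; change = -1645; percentage change = -61.8%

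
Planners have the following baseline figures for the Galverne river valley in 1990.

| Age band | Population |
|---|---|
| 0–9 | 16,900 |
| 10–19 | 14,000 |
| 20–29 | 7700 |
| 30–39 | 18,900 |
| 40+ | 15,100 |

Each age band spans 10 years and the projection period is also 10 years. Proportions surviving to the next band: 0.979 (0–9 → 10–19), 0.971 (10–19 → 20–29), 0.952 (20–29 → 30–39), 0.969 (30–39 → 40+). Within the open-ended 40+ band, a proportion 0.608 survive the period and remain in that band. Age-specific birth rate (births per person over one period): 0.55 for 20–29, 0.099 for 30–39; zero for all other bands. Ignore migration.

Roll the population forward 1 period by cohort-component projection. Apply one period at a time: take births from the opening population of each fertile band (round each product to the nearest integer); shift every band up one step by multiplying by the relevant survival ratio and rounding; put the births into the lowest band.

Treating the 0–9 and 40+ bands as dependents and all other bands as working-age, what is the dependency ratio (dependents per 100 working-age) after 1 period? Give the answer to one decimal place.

[period 1]
Births: 7700 × 0.55 = 4235  |  18900 × 0.099 = 1871 → 6106
10–19: 16900 × 0.979 = 16545
20–29: 14000 × 0.971 = 13594
30–39: 7700 × 0.952 = 7330
40+: 18900 × 0.969 + 15100 × 0.608 = 18314 + 9181 = 27495
Giving 6106 / 16545 / 13594 / 7330 / 27495.
Dependents (band 0–9 + band 40+) = 6106 + 27495 = 33601; working-age = 37469; ratio = 33601/37469 × 100 = 89.7

89.7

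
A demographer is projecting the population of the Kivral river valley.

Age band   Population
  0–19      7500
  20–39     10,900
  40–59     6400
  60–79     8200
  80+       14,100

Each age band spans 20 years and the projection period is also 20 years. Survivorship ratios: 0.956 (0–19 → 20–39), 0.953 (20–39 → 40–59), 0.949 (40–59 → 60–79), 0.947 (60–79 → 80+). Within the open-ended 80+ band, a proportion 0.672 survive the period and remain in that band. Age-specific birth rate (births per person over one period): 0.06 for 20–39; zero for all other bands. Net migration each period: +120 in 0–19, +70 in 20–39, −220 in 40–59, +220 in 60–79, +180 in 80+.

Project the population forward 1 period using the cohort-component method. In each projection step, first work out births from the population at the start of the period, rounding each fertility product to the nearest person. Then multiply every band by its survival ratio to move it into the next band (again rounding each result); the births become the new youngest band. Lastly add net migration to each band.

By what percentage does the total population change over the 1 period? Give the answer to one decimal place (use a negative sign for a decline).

Call the bands 1 to 5, youngest first.
Period 1.
Births: 10900 * 0.06 = 654
Band 2: 7500 * 0.956 = 7170
Band 3: 10900 * 0.953 = 10388
Band 4: 6400 * 0.949 = 6074
Band 5: 8200 * 0.947 + 14100 * 0.672 = 7765 + 9475 = 17240
Net migration: Band 1 + 120 → 774; Band 2 + 70 → 7240; Band 3 − 220 → 10168; Band 4 + 220 → 6294; Band 5 + 180 → 17420
Population now: 0–19=774, 20–39=7240, 40–59=10168, 60–79=6294, 80+=17420
Total: 47100 → 41896; change = -5204; percentage change = -11.0%

-11.0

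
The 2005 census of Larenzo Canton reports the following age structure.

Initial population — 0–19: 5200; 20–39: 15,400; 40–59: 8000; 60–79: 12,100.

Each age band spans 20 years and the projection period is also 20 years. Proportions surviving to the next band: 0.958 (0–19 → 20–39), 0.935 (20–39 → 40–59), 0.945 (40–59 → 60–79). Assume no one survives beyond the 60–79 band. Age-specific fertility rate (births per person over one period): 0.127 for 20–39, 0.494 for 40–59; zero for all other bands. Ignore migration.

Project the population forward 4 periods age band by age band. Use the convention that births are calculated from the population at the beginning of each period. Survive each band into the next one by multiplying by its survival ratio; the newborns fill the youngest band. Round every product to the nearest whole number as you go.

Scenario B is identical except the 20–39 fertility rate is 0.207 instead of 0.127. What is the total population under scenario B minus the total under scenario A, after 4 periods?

3284

After projecting period 1:
Births: 15400 * 0.127 = 1956 ; 8000 * 0.494 = 3952 → total 5908
20–39: 5200 * 0.958 = 4982
40–59: 15400 * 0.935 = 14399
60–79: 8000 * 0.945 = 7560
End of period: [5908, 4982, 14399, 7560]
After projecting period 2:
Births: 4982 * 0.127 = 633 ; 14399 * 0.494 = 7113 → total 7746
20–39: 5908 * 0.958 = 5660
40–59: 4982 * 0.935 = 4658
60–79: 14399 * 0.945 = 13607
End of period: [7746, 5660, 4658, 13607]
After projecting period 3:
Births: 5660 * 0.127 = 719 ; 4658 * 0.494 = 2301 → total 3020
20–39: 7746 * 0.958 = 7421
40–59: 5660 * 0.935 = 5292
60–79: 4658 * 0.945 = 4402
End of period: [3020, 7421, 5292, 4402]
After projecting period 4:
Births: 7421 * 0.127 = 942 ; 5292 * 0.494 = 2614 → total 3556
20–39: 3020 * 0.958 = 2893
40–59: 7421 * 0.935 = 6939
60–79: 5292 * 0.945 = 5001
End of period: [3556, 2893, 6939, 5001]
Scenario A total after 4 periods: 18389
Scenario B projection —
After projecting period 1:
Births: 15400 * 0.207 = 3188 ; 8000 * 0.494 = 3952 → total 7140
20–39: 5200 * 0.958 = 4982
40–59: 15400 * 0.935 = 14399
60–79: 8000 * 0.945 = 7560
End of period: [7140, 4982, 14399, 7560]
After projecting period 2:
Births: 4982 * 0.207 = 1031 ; 14399 * 0.494 = 7113 → total 8144
20–39: 7140 * 0.958 = 6840
40–59: 4982 * 0.935 = 4658
60–79: 14399 * 0.945 = 13607
End of period: [8144, 6840, 4658, 13607]
After projecting period 3:
Births: 6840 * 0.207 = 1416 ; 4658 * 0.494 = 2301 → total 3717
20–39: 8144 * 0.958 = 7802
40–59: 6840 * 0.935 = 6395
60–79: 4658 * 0.945 = 4402
End of period: [3717, 7802, 6395, 4402]
After projecting period 4:
Births: 7802 * 0.207 = 1615 ; 6395 * 0.494 = 3159 → total 4774
20–39: 3717 * 0.958 = 3561
40–59: 7802 * 0.935 = 7295
60–79: 6395 * 0.945 = 6043
End of period: [4774, 3561, 7295, 6043]
Scenario B total after 4 periods: 21673
Difference B − A = 21673 − 18389 = 3284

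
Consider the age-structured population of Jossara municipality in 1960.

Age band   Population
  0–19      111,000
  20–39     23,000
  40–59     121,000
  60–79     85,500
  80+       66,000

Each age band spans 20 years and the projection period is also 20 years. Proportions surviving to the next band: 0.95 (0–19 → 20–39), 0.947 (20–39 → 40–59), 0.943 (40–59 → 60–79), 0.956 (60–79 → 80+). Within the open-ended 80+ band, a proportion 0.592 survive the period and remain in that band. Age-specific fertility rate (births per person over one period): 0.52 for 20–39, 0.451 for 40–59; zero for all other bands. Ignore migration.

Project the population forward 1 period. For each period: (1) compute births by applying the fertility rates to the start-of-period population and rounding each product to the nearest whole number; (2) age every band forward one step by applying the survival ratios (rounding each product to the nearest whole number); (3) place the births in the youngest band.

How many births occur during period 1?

Let group 1 be 0–19 through group 5 = 80+.
[period 1]
Births: 23000 × 0.52 = 11960, 121000 × 0.451 = 54571 → total 66531
Group 2: 111000 × 0.95 = 105450
Group 3: 23000 × 0.947 = 21781
Group 4: 121000 × 0.943 = 114103
Group 5: 85500 × 0.956 + 66000 × 0.592 = 81738 + 39072 = 120810
Population now: 0–19=66531, 20–39=105450, 40–59=21781, 60–79=114103, 80+=120810

66531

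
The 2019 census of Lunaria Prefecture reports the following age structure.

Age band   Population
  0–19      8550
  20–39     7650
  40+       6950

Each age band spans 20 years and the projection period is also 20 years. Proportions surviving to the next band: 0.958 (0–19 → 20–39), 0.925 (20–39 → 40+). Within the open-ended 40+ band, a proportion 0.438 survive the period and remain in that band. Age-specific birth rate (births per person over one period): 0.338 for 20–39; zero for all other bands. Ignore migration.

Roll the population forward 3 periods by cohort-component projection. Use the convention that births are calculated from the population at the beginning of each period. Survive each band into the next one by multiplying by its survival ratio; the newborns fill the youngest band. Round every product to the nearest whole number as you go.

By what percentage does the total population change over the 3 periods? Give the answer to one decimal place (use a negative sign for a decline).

— Period 1 —
Births: 7650 * 0.338 = 2586
20–39: 8550 * 0.958 = 8191
40+: 7650 * 0.925 + 6950 * 0.438 = 7076 + 3044 = 10120
Giving 2586 / 8191 / 10120.
— Period 2 —
Births: 8191 * 0.338 = 2769
20–39: 2586 * 0.958 = 2477
40+: 8191 * 0.925 + 10120 * 0.438 = 7577 + 4433 = 12010
Giving 2769 / 2477 / 12010.
— Period 3 —
Births: 2477 * 0.338 = 837
20–39: 2769 * 0.958 = 2653
40+: 2477 * 0.925 + 12010 * 0.438 = 2291 + 5260 = 7551
Giving 837 / 2653 / 7551.
Total: 23150 → 11041; change = -12109; percentage change = -52.3%

-52.3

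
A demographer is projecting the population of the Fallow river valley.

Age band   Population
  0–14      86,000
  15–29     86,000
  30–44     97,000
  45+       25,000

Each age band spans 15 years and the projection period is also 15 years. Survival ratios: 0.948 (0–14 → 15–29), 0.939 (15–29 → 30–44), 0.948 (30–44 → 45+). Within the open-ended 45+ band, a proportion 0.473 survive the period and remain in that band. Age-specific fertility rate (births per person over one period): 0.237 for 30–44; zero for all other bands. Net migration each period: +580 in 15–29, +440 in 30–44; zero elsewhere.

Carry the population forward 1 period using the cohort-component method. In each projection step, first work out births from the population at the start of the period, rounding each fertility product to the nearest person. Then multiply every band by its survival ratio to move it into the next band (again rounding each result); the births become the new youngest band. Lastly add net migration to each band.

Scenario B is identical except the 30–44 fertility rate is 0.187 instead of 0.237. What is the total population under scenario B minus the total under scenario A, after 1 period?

Numbering the bands 1..4 from youngest to oldest:
— Period 1 —
Births: 97000 × 0.237 = 22989
Band 2: 86000 × 0.948 = 81528
Band 3: 86000 × 0.939 = 80754
Band 4: 97000 × 0.948 + 25000 × 0.473 = 91956 + 11825 = 103781
Net migration: Band 2 + 580 → 82108; Band 3 + 440 → 81194
Giving 22989 / 82108 / 81194 / 103781.
Scenario A total after 1 period: 290072
Scenario B projection —
— Period 1 —
Births: 97000 × 0.187 = 18139
Band 2: 86000 × 0.948 = 81528
Band 3: 86000 × 0.939 = 80754
Band 4: 97000 × 0.948 + 25000 × 0.473 = 91956 + 11825 = 103781
Net migration: Band 2 + 580 → 82108; Band 3 + 440 → 81194
Giving 18139 / 82108 / 81194 / 103781.
Scenario B total after 1 period: 285222
Difference B − A = 285222 − 290072 = -4850

-4850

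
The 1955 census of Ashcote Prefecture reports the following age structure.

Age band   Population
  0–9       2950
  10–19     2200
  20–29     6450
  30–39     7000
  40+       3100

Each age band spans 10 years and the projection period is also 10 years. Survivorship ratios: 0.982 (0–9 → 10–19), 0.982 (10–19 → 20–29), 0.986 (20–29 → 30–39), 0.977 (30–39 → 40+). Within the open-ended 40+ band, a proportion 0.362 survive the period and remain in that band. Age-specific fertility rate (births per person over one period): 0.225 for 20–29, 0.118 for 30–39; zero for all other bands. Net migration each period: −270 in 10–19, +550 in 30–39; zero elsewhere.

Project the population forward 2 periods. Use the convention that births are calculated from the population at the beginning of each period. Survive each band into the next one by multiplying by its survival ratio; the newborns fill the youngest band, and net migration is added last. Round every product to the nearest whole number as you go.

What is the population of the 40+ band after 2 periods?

[period 1]
Births: 6450 * 0.225 = 1451, 7000 * 0.118 = 826 — total 2277
10–19: 2950 * 0.982 = 2897
20–29: 2200 * 0.982 = 2160
30–39: 6450 * 0.986 = 6360
40+: 7000 * 0.977 + 3100 * 0.362 = 6839 + 1122 = 7961
Net migration: 10–19 − 270 → 2627; 30–39 + 550 → 6910
→ [2277, 2627, 2160, 6910, 7961]
[period 2]
Births: 2160 * 0.225 = 486, 6910 * 0.118 = 815 — total 1301
10–19: 2277 * 0.982 = 2236
20–29: 2627 * 0.982 = 2580
30–39: 2160 * 0.986 = 2130
40+: 6910 * 0.977 + 7961 * 0.362 = 6751 + 2882 = 9633
Net migration: 10–19 − 270 → 1966; 30–39 + 550 → 2680
→ [1301, 1966, 2580, 2680, 9633]

9633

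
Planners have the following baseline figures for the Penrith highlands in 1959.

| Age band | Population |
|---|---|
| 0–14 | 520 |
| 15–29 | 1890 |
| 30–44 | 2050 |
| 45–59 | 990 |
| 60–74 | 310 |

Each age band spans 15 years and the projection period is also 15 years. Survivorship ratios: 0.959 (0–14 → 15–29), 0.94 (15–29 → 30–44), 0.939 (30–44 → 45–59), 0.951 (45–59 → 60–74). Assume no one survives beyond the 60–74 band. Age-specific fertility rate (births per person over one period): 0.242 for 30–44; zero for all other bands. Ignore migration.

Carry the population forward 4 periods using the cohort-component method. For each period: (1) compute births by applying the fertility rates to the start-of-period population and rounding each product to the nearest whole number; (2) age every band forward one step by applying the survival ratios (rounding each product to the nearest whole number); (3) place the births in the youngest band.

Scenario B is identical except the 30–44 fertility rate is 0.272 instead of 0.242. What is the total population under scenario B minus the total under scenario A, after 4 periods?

144

— Period 1 —
Births: 2050 × 0.242 = 496
15–29: 520 × 0.959 = 499
30–44: 1890 × 0.94 = 1777
45–59: 2050 × 0.939 = 1925
60–74: 990 × 0.951 = 941
Population now: 0–14=496, 15–29=499, 30–44=1777, 45–59=1925, 60–74=941
— Period 2 —
Births: 1777 × 0.242 = 430
15–29: 496 × 0.959 = 476
30–44: 499 × 0.94 = 469
45–59: 1777 × 0.939 = 1669
60–74: 1925 × 0.951 = 1831
Population now: 0–14=430, 15–29=476, 30–44=469, 45–59=1669, 60–74=1831
— Period 3 —
Births: 469 × 0.242 = 113
15–29: 430 × 0.959 = 412
30–44: 476 × 0.94 = 447
45–59: 469 × 0.939 = 440
60–74: 1669 × 0.951 = 1587
Population now: 0–14=113, 15–29=412, 30–44=447, 45–59=440, 60–74=1587
— Period 4 —
Births: 447 × 0.242 = 108
15–29: 113 × 0.959 = 108
30–44: 412 × 0.94 = 387
45–59: 447 × 0.939 = 420
60–74: 440 × 0.951 = 418
Population now: 0–14=108, 15–29=108, 30–44=387, 45–59=420, 60–74=418
Scenario A total after 4 periods: 1441
Scenario B projection —
— Period 1 —
Births: 2050 × 0.272 = 558
15–29: 520 × 0.959 = 499
30–44: 1890 × 0.94 = 1777
45–59: 2050 × 0.939 = 1925
60–74: 990 × 0.951 = 941
Population now: 0–14=558, 15–29=499, 30–44=1777, 45–59=1925, 60–74=941
— Period 2 —
Births: 1777 × 0.272 = 483
15–29: 558 × 0.959 = 535
30–44: 499 × 0.94 = 469
45–59: 1777 × 0.939 = 1669
60–74: 1925 × 0.951 = 1831
Population now: 0–14=483, 15–29=535, 30–44=469, 45–59=1669, 60–74=1831
— Period 3 —
Births: 469 × 0.272 = 128
15–29: 483 × 0.959 = 463
30–44: 535 × 0.94 = 503
45–59: 469 × 0.939 = 440
60–74: 1669 × 0.951 = 1587
Population now: 0–14=128, 15–29=463, 30–44=503, 45–59=440, 60–74=1587
— Period 4 —
Births: 503 × 0.272 = 137
15–29: 128 × 0.959 = 123
30–44: 463 × 0.94 = 435
45–59: 503 × 0.939 = 472
60–74: 440 × 0.951 = 418
Population now: 0–14=137, 15–29=123, 30–44=435, 45–59=472, 60–74=418
Scenario B total after 4 periods: 1585
Difference B − A = 1585 − 1441 = 144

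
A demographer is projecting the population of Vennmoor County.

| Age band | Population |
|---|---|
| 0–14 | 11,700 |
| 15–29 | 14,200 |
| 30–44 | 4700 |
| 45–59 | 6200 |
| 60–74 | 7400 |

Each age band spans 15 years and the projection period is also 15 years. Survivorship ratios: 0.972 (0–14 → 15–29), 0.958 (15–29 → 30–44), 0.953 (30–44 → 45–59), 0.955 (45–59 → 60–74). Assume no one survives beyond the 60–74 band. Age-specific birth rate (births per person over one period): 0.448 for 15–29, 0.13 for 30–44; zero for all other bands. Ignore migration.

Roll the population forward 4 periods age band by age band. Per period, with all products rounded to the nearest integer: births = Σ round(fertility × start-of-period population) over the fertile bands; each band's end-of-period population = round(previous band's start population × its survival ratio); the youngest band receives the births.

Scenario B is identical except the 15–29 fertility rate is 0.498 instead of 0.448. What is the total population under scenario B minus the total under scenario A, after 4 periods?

(Groups numbered youngest = 1 to oldest = 5.)
— Period 1 —
Births: 14200 × 0.448 = 6362  |  4700 × 0.13 = 611 ⇒ total 6973
Group 2: 11700 × 0.972 = 11372
Group 3: 14200 × 0.958 = 13604
Group 4: 4700 × 0.953 = 4479
Group 5: 6200 × 0.955 = 5921
End of period: [6973, 11372, 13604, 4479, 5921]
— Period 2 —
Births: 11372 × 0.448 = 5095  |  13604 × 0.13 = 1769 ⇒ total 6864
Group 2: 6973 × 0.972 = 6778
Group 3: 11372 × 0.958 = 10894
Group 4: 13604 × 0.953 = 12965
Group 5: 4479 × 0.955 = 4277
End of period: [6864, 6778, 10894, 12965, 4277]
— Period 3 —
Births: 6778 × 0.448 = 3037  |  10894 × 0.13 = 1416 ⇒ total 4453
Group 2: 6864 × 0.972 = 6672
Group 3: 6778 × 0.958 = 6493
Group 4: 10894 × 0.953 = 10382
Group 5: 12965 × 0.955 = 12382
End of period: [4453, 6672, 6493, 10382, 12382]
— Period 4 —
Births: 6672 × 0.448 = 2989  |  6493 × 0.13 = 844 ⇒ total 3833
Group 2: 4453 × 0.972 = 4328
Group 3: 6672 × 0.958 = 6392
Group 4: 6493 × 0.953 = 6188
Group 5: 10382 × 0.955 = 9915
End of period: [3833, 4328, 6392, 6188, 9915]
Scenario A total after 4 periods: 30656
Scenario B projection —
— Period 1 —
Births: 14200 × 0.498 = 7072  |  4700 × 0.13 = 611 ⇒ total 7683
Group 2: 11700 × 0.972 = 11372
Group 3: 14200 × 0.958 = 13604
Group 4: 4700 × 0.953 = 4479
Group 5: 6200 × 0.955 = 5921
End of period: [7683, 11372, 13604, 4479, 5921]
— Period 2 —
Births: 11372 × 0.498 = 5663  |  13604 × 0.13 = 1769 ⇒ total 7432
Group 2: 7683 × 0.972 = 7468
Group 3: 11372 × 0.958 = 10894
Group 4: 13604 × 0.953 = 12965
Group 5: 4479 × 0.955 = 4277
End of period: [7432, 7468, 10894, 12965, 4277]
— Period 3 —
Births: 7468 × 0.498 = 3719  |  10894 × 0.13 = 1416 ⇒ total 5135
Group 2: 7432 × 0.972 = 7224
Group 3: 7468 × 0.958 = 7154
Group 4: 10894 × 0.953 = 10382
Group 5: 12965 × 0.955 = 12382
End of period: [5135, 7224, 7154, 10382, 12382]
— Period 4 —
Births: 7224 × 0.498 = 3598  |  7154 × 0.13 = 930 ⇒ total 4528
Group 2: 5135 × 0.972 = 4991
Group 3: 7224 × 0.958 = 6921
Group 4: 7154 × 0.953 = 6818
Group 5: 10382 × 0.955 = 9915
End of period: [4528, 4991, 6921, 6818, 9915]
Scenario B total after 4 periods: 33173
Difference B − A = 33173 − 30656 = 2517

2517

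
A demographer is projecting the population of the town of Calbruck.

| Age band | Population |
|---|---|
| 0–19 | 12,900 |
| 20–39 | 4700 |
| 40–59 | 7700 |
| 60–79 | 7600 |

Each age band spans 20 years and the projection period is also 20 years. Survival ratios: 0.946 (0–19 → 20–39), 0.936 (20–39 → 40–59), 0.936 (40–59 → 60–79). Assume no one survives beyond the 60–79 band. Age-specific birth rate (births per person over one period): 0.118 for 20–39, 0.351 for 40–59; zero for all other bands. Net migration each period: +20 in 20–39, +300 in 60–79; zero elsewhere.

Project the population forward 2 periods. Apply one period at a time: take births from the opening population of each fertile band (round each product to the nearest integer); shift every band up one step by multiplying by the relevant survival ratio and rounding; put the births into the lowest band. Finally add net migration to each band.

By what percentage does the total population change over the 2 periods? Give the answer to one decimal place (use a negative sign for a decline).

-33.3

Call the bands 1 to 4, youngest first.
After projecting period 1:
Births: 4700 * 0.118 = 555, 7700 * 0.351 = 2703 ⇒ total 3258
Band 2: 12900 * 0.946 = 12203
Band 3: 4700 * 0.936 = 4399
Band 4: 7700 * 0.936 = 7207
Net migration: Band 2 + 20 → 12223; Band 4 + 300 → 7507
→ [3258, 12223, 4399, 7507]
After projecting period 2:
Births: 12223 * 0.118 = 1442, 4399 * 0.351 = 1544 ⇒ total 2986
Band 2: 3258 * 0.946 = 3082
Band 3: 12223 * 0.936 = 11441
Band 4: 4399 * 0.936 = 4117
Net migration: Band 2 + 20 → 3102; Band 4 + 300 → 4417
→ [2986, 3102, 11441, 4417]
Total: 32900 → 21946; change = -10954; percentage change = -33.3%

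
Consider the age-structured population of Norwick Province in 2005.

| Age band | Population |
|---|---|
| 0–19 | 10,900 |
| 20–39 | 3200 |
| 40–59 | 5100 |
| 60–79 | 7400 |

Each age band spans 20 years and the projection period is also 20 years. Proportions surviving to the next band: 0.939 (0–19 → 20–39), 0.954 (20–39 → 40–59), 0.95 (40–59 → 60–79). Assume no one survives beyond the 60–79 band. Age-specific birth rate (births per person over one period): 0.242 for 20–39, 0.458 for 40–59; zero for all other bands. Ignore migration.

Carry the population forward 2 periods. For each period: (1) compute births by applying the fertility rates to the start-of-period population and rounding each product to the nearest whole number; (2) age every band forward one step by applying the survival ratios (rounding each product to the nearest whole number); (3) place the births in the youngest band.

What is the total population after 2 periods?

19459

Period 1.
Births: 3200 * 0.242 = 774 ; 5100 * 0.458 = 2336 → total 3110
20–39: 10900 * 0.939 = 10235
40–59: 3200 * 0.954 = 3053
60–79: 5100 * 0.95 = 4845
→ [3110, 10235, 3053, 4845]
Period 2.
Births: 10235 * 0.242 = 2477 ; 3053 * 0.458 = 1398 → total 3875
20–39: 3110 * 0.939 = 2920
40–59: 10235 * 0.954 = 9764
60–79: 3053 * 0.95 = 2900
→ [3875, 2920, 9764, 2900]
Total after period 2: 3875 + 2920 + 9764 + 2900 = 19459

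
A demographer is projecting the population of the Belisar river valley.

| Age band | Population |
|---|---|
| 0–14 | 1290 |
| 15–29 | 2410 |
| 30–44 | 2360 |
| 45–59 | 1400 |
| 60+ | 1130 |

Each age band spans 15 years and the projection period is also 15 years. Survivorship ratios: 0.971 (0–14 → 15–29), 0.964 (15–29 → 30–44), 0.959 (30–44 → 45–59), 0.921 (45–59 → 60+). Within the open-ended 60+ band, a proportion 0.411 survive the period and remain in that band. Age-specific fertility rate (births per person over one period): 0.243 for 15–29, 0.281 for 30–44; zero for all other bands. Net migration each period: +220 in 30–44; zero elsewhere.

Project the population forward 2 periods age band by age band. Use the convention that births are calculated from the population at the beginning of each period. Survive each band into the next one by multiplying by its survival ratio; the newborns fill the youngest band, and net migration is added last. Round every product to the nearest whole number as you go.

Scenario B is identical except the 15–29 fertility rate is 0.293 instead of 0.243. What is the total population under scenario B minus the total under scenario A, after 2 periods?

— Period 1 —
Births: 2410 × 0.243 = 586 ; 2360 × 0.281 = 663 ⇒ total 1249
15–29: 1290 × 0.971 = 1253
30–44: 2410 × 0.964 = 2323
45–59: 2360 × 0.959 = 2263
60+: 1400 × 0.921 + 1130 × 0.411 = 1289 + 464 = 1753
Net migration: 30–44 + 220 → 2543
Giving 1249 / 1253 / 2543 / 2263 / 1753.
— Period 2 —
Births: 1253 × 0.243 = 304 ; 2543 × 0.281 = 715 ⇒ total 1019
15–29: 1249 × 0.971 = 1213
30–44: 1253 × 0.964 = 1208
45–59: 2543 × 0.959 = 2439
60+: 2263 × 0.921 + 1753 × 0.411 = 2084 + 720 = 2804
Net migration: 30–44 + 220 → 1428
Giving 1019 / 1213 / 1428 / 2439 / 2804.
Scenario A total after 2 periods: 8903
Scenario B projection —
— Period 1 —
Births: 2410 × 0.293 = 706 ; 2360 × 0.281 = 663 ⇒ total 1369
15–29: 1290 × 0.971 = 1253
30–44: 2410 × 0.964 = 2323
45–59: 2360 × 0.959 = 2263
60+: 1400 × 0.921 + 1130 × 0.411 = 1289 + 464 = 1753
Net migration: 30–44 + 220 → 2543
Giving 1369 / 1253 / 2543 / 2263 / 1753.
— Period 2 —
Births: 1253 × 0.293 = 367 ; 2543 × 0.281 = 715 ⇒ total 1082
15–29: 1369 × 0.971 = 1329
30–44: 1253 × 0.964 = 1208
45–59: 2543 × 0.959 = 2439
60+: 2263 × 0.921 + 1753 × 0.411 = 2084 + 720 = 2804
Net migration: 30–44 + 220 → 1428
Giving 1082 / 1329 / 1428 / 2439 / 2804.
Scenario B total after 2 periods: 9082
Difference B − A = 9082 − 8903 = 179

179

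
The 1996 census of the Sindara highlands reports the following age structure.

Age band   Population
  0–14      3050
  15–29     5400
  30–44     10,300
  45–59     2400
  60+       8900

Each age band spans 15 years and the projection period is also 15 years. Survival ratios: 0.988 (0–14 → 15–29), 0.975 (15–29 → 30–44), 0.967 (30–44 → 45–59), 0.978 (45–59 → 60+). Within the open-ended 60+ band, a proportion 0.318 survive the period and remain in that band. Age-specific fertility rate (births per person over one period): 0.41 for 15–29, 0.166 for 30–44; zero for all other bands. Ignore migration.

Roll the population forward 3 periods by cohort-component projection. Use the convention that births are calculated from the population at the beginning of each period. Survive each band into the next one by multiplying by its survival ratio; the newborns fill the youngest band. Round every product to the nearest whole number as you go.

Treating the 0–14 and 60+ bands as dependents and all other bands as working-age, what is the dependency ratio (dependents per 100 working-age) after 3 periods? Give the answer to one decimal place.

Let band 1 be 0–14 through band 5 = 60+.
[period 1]
Births: 5400 × 0.41 = 2214  |  10300 × 0.166 = 1710 → 3924
Band 2: 3050 × 0.988 = 3013
Band 3: 5400 × 0.975 = 5265
Band 4: 10300 × 0.967 = 9960
Band 5: 2400 × 0.978 + 8900 × 0.318 = 2347 + 2830 = 5177
→ [3924, 3013, 5265, 9960, 5177]
[period 2]
Births: 3013 × 0.41 = 1235  |  5265 × 0.166 = 874 → 2109
Band 2: 3924 × 0.988 = 3877
Band 3: 3013 × 0.975 = 2938
Band 4: 5265 × 0.967 = 5091
Band 5: 9960 × 0.978 + 5177 × 0.318 = 9741 + 1646 = 11387
→ [2109, 3877, 2938, 5091, 11387]
[period 3]
Births: 3877 × 0.41 = 1590  |  2938 × 0.166 = 488 → 2078
Band 2: 2109 × 0.988 = 2084
Band 3: 3877 × 0.975 = 3780
Band 4: 2938 × 0.967 = 2841
Band 5: 5091 × 0.978 + 11387 × 0.318 = 4979 + 3621 = 8600
→ [2078, 2084, 3780, 2841, 8600]
Dependents (band 0–14 + band 60+) = 2078 + 8600 = 10678; working-age = 8705; ratio = 10678/8705 × 100 = 122.7

122.7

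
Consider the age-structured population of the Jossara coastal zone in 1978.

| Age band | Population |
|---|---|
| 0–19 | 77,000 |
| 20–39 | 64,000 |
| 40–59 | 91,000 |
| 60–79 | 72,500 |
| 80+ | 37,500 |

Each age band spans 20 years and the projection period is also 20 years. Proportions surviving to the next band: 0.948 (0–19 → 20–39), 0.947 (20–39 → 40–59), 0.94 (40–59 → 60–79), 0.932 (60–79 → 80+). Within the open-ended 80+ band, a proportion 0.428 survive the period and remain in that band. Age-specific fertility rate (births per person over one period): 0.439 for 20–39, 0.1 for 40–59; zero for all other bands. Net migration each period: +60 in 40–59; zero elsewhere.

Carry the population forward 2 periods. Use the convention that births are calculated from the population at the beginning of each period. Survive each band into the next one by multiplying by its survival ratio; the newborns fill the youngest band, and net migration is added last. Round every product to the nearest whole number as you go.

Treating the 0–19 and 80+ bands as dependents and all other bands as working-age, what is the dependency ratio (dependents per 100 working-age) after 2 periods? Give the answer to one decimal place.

Period 1:
Births: 64000 * 0.439 = 28096, 91000 * 0.1 = 9100 → 37196
20–39: 77000 * 0.948 = 72996
40–59: 64000 * 0.947 = 60608
60–79: 91000 * 0.94 = 85540
80+: 72500 * 0.932 + 37500 * 0.428 = 67570 + 16050 = 83620
Net migration: 40–59 + 60 → 60668
End of period: [37196, 72996, 60668, 85540, 83620]
Period 2:
Births: 72996 * 0.439 = 32045, 60668 * 0.1 = 6067 → 38112
20–39: 37196 * 0.948 = 35262
40–59: 72996 * 0.947 = 69127
60–79: 60668 * 0.94 = 57028
80+: 85540 * 0.932 + 83620 * 0.428 = 79723 + 35789 = 115512
Net migration: 40–59 + 60 → 69187
End of period: [38112, 35262, 69187, 57028, 115512]
Dependents (band 0–19 + band 80+) = 38112 + 115512 = 153624; working-age = 161477; ratio = 153624/161477 × 100 = 95.1

95.1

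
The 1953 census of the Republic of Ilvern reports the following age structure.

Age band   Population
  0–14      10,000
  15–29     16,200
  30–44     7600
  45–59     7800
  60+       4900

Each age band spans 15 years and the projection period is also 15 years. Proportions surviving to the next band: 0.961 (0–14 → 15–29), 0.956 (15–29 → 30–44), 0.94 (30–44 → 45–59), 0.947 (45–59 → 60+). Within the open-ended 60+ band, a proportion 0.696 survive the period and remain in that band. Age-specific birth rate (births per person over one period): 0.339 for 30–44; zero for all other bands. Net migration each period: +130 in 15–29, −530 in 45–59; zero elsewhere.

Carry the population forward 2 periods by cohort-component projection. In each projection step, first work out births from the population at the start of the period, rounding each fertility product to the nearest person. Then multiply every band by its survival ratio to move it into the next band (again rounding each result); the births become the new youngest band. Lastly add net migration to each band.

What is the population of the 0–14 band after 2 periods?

After projecting period 1:
Births: 7600 × 0.339 = 2576
15–29: 10000 × 0.961 = 9610
30–44: 16200 × 0.956 = 15487
45–59: 7600 × 0.94 = 7144
60+: 7800 × 0.947 + 4900 × 0.696 = 7387 + 3410 = 10797
Net migration: 15–29 + 130 → 9740; 45–59 − 530 → 6614
→ [2576, 9740, 15487, 6614, 10797]
After projecting period 2:
Births: 15487 × 0.339 = 5250
15–29: 2576 × 0.961 = 2476
30–44: 9740 × 0.956 = 9311
45–59: 15487 × 0.94 = 14558
60+: 6614 × 0.947 + 10797 × 0.696 = 6263 + 7515 = 13778
Net migration: 15–29 + 130 → 2606; 45–59 − 530 → 14028
→ [5250, 2606, 9311, 14028, 13778]

5250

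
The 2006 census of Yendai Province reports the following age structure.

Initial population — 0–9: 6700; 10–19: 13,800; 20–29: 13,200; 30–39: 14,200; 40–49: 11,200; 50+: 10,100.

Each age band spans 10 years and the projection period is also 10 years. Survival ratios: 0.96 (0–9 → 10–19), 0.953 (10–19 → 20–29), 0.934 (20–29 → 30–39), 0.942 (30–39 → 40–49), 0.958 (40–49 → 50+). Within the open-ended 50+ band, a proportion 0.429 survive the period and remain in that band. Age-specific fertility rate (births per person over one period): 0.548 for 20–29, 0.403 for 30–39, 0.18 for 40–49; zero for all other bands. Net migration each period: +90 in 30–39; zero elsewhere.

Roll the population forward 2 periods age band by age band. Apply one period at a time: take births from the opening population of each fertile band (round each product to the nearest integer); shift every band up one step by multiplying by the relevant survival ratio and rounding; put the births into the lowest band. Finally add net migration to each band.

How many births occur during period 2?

Period 1:
Births: 13200 × 0.548 = 7234, 14200 × 0.403 = 5723, 11200 × 0.18 = 2016 ⇒ total 14973
10–19: 6700 × 0.96 = 6432
20–29: 13800 × 0.953 = 13151
30–39: 13200 × 0.934 = 12329
40–49: 14200 × 0.942 = 13376
50+: 11200 × 0.958 + 10100 × 0.429 = 10730 + 4333 = 15063
Net migration: 30–39 + 90 → 12419
End of period: [14973, 6432, 13151, 12419, 13376, 15063]
Period 2:
Births: 13151 × 0.548 = 7207, 12419 × 0.403 = 5005, 13376 × 0.18 = 2408 ⇒ total 14620
10–19: 14973 × 0.96 = 14374
20–29: 6432 × 0.953 = 6130
30–39: 13151 × 0.934 = 12283
40–49: 12419 × 0.942 = 11699
50+: 13376 × 0.958 + 15063 × 0.429 = 12814 + 6462 = 19276
Net migration: 30–39 + 90 → 12373
End of period: [14620, 14374, 6130, 12373, 11699, 19276]

14620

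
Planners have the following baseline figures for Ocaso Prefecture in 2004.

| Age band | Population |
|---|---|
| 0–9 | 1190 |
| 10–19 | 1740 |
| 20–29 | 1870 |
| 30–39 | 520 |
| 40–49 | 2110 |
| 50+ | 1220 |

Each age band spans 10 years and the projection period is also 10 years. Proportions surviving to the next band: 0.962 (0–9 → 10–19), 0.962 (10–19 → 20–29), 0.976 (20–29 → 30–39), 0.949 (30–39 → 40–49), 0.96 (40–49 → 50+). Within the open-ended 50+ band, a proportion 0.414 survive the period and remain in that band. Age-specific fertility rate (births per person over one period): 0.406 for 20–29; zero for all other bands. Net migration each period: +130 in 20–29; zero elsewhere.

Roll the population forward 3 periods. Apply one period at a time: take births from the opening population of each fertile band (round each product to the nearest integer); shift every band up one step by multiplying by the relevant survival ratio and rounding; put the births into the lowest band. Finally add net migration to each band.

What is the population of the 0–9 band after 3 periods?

500

Call the bands 1 to 6, youngest first.
Period 1.
Births: 1870 * 0.406 = 759
Band 2: 1190 * 0.962 = 1145
Band 3: 1740 * 0.962 = 1674
Band 4: 1870 * 0.976 = 1825
Band 5: 520 * 0.949 = 493
Band 6: 2110 * 0.96 + 1220 * 0.414 = 2026 + 505 = 2531
Net migration: Band 3 + 130 → 1804
Population now: 0–9=759, 10–19=1145, 20–29=1804, 30–39=1825, 40–49=493, 50+=2531
Period 2.
Births: 1804 * 0.406 = 732
Band 2: 759 * 0.962 = 730
Band 3: 1145 * 0.962 = 1101
Band 4: 1804 * 0.976 = 1761
Band 5: 1825 * 0.949 = 1732
Band 6: 493 * 0.96 + 2531 * 0.414 = 473 + 1048 = 1521
Net migration: Band 3 + 130 → 1231
Population now: 0–9=732, 10–19=730, 20–29=1231, 30–39=1761, 40–49=1732, 50+=1521
Period 3.
Births: 1231 * 0.406 = 500
Band 2: 732 * 0.962 = 704
Band 3: 730 * 0.962 = 702
Band 4: 1231 * 0.976 = 1201
Band 5: 1761 * 0.949 = 1671
Band 6: 1732 * 0.96 + 1521 * 0.414 = 1663 + 630 = 2293
Net migration: Band 3 + 130 → 832
Population now: 0–9=500, 10–19=704, 20–29=832, 30–39=1201, 40–49=1671, 50+=2293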